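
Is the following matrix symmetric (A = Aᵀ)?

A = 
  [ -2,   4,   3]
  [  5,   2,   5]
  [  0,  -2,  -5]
No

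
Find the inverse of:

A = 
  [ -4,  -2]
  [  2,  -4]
det(A) = (-4)(-4) - (-2)(2) = 20
For a 2×2 matrix, A⁻¹ = (1/det(A)) · [[d, -b], [-c, a]]
    = (1/20) · [[-4, 2], [-2, -4]]

A⁻¹ = 
  [ -1/5,  1/10]
  [-1/10,  -1/5]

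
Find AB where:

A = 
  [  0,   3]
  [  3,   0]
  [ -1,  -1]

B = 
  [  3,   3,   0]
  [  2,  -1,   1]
A is 3×2 and B is 2×3, so AB is 3×3. Each entry is (row of A)·(column of B):
AB[1,1] = (0)(3) + (3)(2) = 6
AB[1,2] = (0)(3) + (3)(-1) = -3
AB[1,3] = (0)(0) + (3)(1) = 3
AB[2,1] = (3)(3) + (0)(2) = 9
AB[2,2] = (3)(3) + (0)(-1) = 9
AB[2,3] = (3)(0) + (0)(1) = 0
AB[3,1] = (-1)(3) + (-1)(2) = -5
AB[3,2] = (-1)(3) + (-1)(-1) = -2
AB[3,3] = (-1)(0) + (-1)(1) = -1

AB = 
  [  6,  -3,   3]
  [  9,   9,   0]
  [ -5,  -2,  -1]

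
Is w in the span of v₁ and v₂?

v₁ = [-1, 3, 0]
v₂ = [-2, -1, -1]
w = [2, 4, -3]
No

Form the augmented matrix and row-reduce:
[v₁|v₂|w] = 
  [ -1,  -2,   2]
  [  3,  -1,   4]
  [  0,  -1,  -3]
R2 → R2 + (3)·R1
R3 → R3 - (1/7)·R2
REF = 
  [   -1,    -2,     2]
  [    0,    -7,    10]
  [    0,     0, -31/7]

Row 3 reads [0 0 | -31/7], i.e. 0 = -31/7, so the system is inconsistent and w ∉ span{v₁, v₂}.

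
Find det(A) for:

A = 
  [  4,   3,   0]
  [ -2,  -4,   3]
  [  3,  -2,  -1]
61

Cofactor expansion along row 1:
det(A) = (4)·((-4)(-1) - (3)(-2)) - (3)·((-2)(-1) - (3)(3)) + (0)·((-2)(-2) - (-4)(3))
  = (4)(10) - (3)(-7) + (0)(16)
  = 61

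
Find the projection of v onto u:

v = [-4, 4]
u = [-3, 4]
v·u = (-4)(-3) + (4)(4) = 28
u·u = (-3)² + (4)² = 25
proj_u(v) = (v·u / u·u) × u = (28/25) × u

proj_u(v) = [-84/25, 112/25]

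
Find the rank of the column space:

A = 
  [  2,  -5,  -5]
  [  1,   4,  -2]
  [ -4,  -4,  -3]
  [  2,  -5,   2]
dim(Col(A)) = 3

Row reduce:
R2 → R2 - (1/2)·R1
R3 → R3 + (2)·R1
R4 → R4 - (1)·R1
R3 → R3 + (28/13)·R2
R4 → R4 + (91/155)·R3
REF = 
  [      2,      -5,      -5]
  [      0,    13/2,     1/2]
  [      0,       0, -155/13]
  [      0,       0,       0]
Pivot columns: 1, 2, 3 → 3 pivots.
dim(Col(A)) = number of pivot columns = 3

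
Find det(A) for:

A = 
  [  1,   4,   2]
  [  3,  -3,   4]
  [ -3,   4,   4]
Cofactor expansion along row 1:
det(A) = (1)·((-3)(4) - (4)(4)) - (4)·((3)(4) - (4)(-3)) + (2)·((3)(4) - (-3)(-3))
  = (1)(-28) - (4)(24) + (2)(3)
  = -118

det(A) = -118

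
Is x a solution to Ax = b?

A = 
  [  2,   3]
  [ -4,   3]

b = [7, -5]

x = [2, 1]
Yes

Ax = [7, -5] = b ✓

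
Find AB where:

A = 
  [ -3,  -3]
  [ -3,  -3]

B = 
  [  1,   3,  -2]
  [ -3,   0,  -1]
AB = 
  [  6,  -9,   9]
  [  6,  -9,   9]

A is 2×2 and B is 2×3, so AB is 2×3. Each entry is (row of A)·(column of B):
AB[1,1] = (-3)(1) + (-3)(-3) = 6
AB[1,2] = (-3)(3) + (-3)(0) = -9
AB[1,3] = (-3)(-2) + (-3)(-1) = 9
AB[2,1] = (-3)(1) + (-3)(-3) = 6
AB[2,2] = (-3)(3) + (-3)(0) = -9
AB[2,3] = (-3)(-2) + (-3)(-1) = 9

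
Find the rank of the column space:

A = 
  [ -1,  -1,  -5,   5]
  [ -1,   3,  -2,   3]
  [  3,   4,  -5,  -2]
dim(Col(A)) = 3

Row reduce:
R2 → R2 - (1)·R1
R3 → R3 + (3)·R1
R3 → R3 - (1/4)·R2
REF = 
  [   -1,    -1,    -5,     5]
  [    0,     4,     3,    -2]
  [    0,     0, -83/4,  27/2]
Pivot columns: 1, 2, 3 → 3 pivots.
dim(Col(A)) = number of pivot columns = 3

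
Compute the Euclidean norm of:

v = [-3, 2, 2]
4.123

||v||₂ = √((-3)² + (2)² + (2)²) = √17 = 4.123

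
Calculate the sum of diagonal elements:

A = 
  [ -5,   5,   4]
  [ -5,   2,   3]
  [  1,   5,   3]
0

tr(A) = -5 + 2 + 3 = 0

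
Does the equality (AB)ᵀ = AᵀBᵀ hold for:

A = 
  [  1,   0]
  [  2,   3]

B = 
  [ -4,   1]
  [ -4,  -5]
No

(AB)ᵀ = 
  [ -4, -20]
  [  1, -13]

AᵀBᵀ = 
  [ -2, -14]
  [  3, -15]

The two matrices differ, so (AB)ᵀ ≠ AᵀBᵀ in general. The correct identity is (AB)ᵀ = BᵀAᵀ.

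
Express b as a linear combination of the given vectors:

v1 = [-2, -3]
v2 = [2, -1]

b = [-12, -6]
c1 = 3, c2 = -3

b = 3·v1 + -3·v2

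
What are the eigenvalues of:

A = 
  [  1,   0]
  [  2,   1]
tr(A) = 2, det(A) = 1
Characteristic polynomial: λ² - tr(A)λ + det(A) = λ² - 2λ + 1
λ² - 2λ + 1 = (λ - 1)²

λ = 1, 1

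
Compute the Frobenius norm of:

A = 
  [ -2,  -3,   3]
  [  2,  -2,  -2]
||A||_F = 5.831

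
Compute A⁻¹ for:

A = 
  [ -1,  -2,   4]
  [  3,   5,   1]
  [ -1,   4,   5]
det(A) = (-1)·((5)(5) - (1)(4)) - (-2)·((3)(5) - (1)(-1)) + (4)·((3)(4) - (5)(-1))
  = (-1)(21) - (-2)(16) + (4)(17)
  = 79
det(A) = 79 ≠ 0, so A is invertible.

Cofactors Cᵢⱼ = (-1)ⁱ⁺ʲ·Mᵢⱼ:
C = 
  [ 21, -16,  17]
  [ 26,  -1,   6]
  [-22,  13,   1]

adj(A) = Cᵀ:
adj(A) = 
  [ 21,  26, -22]
  [-16,  -1,  13]
  [ 17,   6,   1]

A⁻¹ = (1/79) · adj(A):
A⁻¹ = 
  [ 21/79,  26/79, -22/79]
  [-16/79,  -1/79,  13/79]
  [ 17/79,   6/79,   1/79]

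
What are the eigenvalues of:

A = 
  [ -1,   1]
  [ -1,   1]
λ = 0, 0

tr(A) = 0, det(A) = 0
Characteristic polynomial: λ² - tr(A)λ + det(A) = λ²
λ² = λ²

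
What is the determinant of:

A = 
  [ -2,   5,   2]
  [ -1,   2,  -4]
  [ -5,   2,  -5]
Cofactor expansion along row 1:
det(A) = (-2)·((2)(-5) - (-4)(2)) - (5)·((-1)(-5) - (-4)(-5)) + (2)·((-1)(2) - (2)(-5))
  = (-2)(-2) - (5)(-15) + (2)(8)
  = 95

det(A) = 95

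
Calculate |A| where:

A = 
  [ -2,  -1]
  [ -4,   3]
-10

For a 2×2 matrix, det = ad - bc = (-2)(3) - (-1)(-4) = -10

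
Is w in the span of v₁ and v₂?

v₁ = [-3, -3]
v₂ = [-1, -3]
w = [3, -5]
Yes

Form the augmented matrix and row-reduce:
[v₁|v₂|w] = 
  [ -3,  -1,   3]
  [ -3,  -3,  -5]
R2 → R2 - (1)·R1
REF = 
  [ -3,  -1,   3]
  [  0,  -2,  -8]

No row of the form [0 0 | nonzero], so the system is consistent. Back-substitution gives c₁ = -7/3, c₂ = 4: w = (-7/3)·v₁ + (4)·v₂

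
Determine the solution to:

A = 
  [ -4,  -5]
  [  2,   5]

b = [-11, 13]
x = [-1, 3]

Row reduce the augmented matrix [A|b]:
R2 → R2 + (1/2)·R1
REF = 
  [  -4,   -5,  -11]
  [   0,  5/2, 15/2]

Back-substitution:
x₂ = (15/2) / (5/2) = 3
x₁ = (-11 - (-5)(3)) / (-4) = -1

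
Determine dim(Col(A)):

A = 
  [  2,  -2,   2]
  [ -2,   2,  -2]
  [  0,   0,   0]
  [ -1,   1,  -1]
dim(Col(A)) = 1

Row reduce:
R2 → R2 + (1)·R1
R4 → R4 + (1/2)·R1
REF = 
  [  2,  -2,   2]
  [  0,   0,   0]
  [  0,   0,   0]
  [  0,   0,   0]
Pivot columns: 1 → 1 pivot.
dim(Col(A)) = number of pivot columns = 1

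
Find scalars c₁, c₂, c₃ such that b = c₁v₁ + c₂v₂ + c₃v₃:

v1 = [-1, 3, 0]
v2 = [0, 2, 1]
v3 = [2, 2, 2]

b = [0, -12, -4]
c1 = -2, c2 = -2, c3 = -1

b = -2·v1 + -2·v2 + -1·v3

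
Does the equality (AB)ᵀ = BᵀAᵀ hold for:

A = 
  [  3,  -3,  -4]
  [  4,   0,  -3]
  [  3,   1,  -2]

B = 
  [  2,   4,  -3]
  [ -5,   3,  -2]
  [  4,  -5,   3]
Yes

(AB)ᵀ = 
  [  5,  -4,  -7]
  [ 23,  31,  25]
  [-15, -21, -17]

BᵀAᵀ = 
  [  5,  -4,  -7]
  [ 23,  31,  25]
  [-15, -21, -17]

Both sides are equal — this is the standard identity (AB)ᵀ = BᵀAᵀ, which holds for all A, B.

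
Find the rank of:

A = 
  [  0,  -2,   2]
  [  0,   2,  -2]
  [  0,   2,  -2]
Row reduce:
R2 → R2 + (1)·R1
R3 → R3 + (1)·R1
REF = 
  [  0,  -2,   2]
  [  0,   0,   0]
  [  0,   0,   0]
Pivot columns: 2 → 1 pivot.

rank(A) = 1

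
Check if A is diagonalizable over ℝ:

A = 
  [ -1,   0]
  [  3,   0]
Yes

tr(A) = -1, det(A) = 0
Characteristic polynomial: λ² - tr(A)λ + det(A) = λ² + λ
λ² + λ = λ(λ + 1)
Eigenvalues: 0, -1
λ=-1: alg. mult. = 1, geom. mult. = 2 - rank(A - (-1)I) = 2 - 1 = 1
λ=0: alg. mult. = 1, geom. mult. = 2 - rank(A - (0)I) = 2 - 1 = 1
Sum of geometric multiplicities equals n, so A has n independent eigenvectors.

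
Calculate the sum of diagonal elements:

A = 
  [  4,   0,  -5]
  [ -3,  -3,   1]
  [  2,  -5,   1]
2

tr(A) = 4 + -3 + 1 = 2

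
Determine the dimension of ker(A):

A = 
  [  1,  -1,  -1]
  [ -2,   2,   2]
nullity(A) = 2

Row reduce:
R2 → R2 + (2)·R1
REF = 
  [  1,  -1,  -1]
  [  0,   0,   0]
Pivot columns: 1 → 1 pivot.
rank(A) = 1, so nullity(A) = 3 - 1 = 2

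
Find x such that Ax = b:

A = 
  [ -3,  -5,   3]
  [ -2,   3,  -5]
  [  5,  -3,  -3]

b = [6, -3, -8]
Row reduce the augmented matrix [A|b]:
R2 → R2 - (2/3)·R1
R3 → R3 + (5/3)·R1
R3 → R3 + (34/19)·R2
REF = 
  [     -3,      -5,       3,       6]
  [      0,    19/3,      -7,      -7]
  [      0,       0, -200/19, -200/19]

Back-substitution:
x₃ = (-200/19) / (-200/19) = 1
x₂ = (-7 - (-7)(1)) / (19/3) = 0
x₁ = (6 - (-5)(0) - (3)(1)) / (-3) = -1

x = [-1, 0, 1]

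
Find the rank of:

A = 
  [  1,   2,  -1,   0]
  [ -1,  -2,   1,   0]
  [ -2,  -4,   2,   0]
Row reduce:
R2 → R2 + (1)·R1
R3 → R3 + (2)·R1
REF = 
  [  1,   2,  -1,   0]
  [  0,   0,   0,   0]
  [  0,   0,   0,   0]
Pivot columns: 1 → 1 pivot.

rank(A) = 1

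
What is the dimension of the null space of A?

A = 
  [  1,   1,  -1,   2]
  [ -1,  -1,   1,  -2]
nullity(A) = 3

Row reduce:
R2 → R2 + (1)·R1
REF = 
  [  1,   1,  -1,   2]
  [  0,   0,   0,   0]
Pivot columns: 1 → 1 pivot.
rank(A) = 1, so nullity(A) = 4 - 1 = 3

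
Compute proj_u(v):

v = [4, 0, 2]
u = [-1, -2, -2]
v·u = (4)(-1) + (0)(-2) + (2)(-2) = -8
u·u = (-1)² + (-2)² + (-2)² = 9
proj_u(v) = (v·u / u·u) × u = (-8/9) × u

proj_u(v) = [8/9, 16/9, 16/9]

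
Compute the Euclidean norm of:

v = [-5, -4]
6.403

||v||₂ = √((-5)² + (-4)²) = √41 = 6.403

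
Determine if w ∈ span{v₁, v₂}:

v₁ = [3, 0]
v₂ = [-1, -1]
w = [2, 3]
Yes

Form the augmented matrix and row-reduce:
[v₁|v₂|w] = 
  [  3,  -1,   2]
  [  0,  -1,   3]
(already in echelon form — no row operations needed)

No row of the form [0 0 | nonzero], so the system is consistent. Back-substitution gives c₁ = -1/3, c₂ = -3: w = (-1/3)·v₁ + (-3)·v₂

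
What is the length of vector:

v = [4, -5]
6.403

||v||₂ = √((4)² + (-5)²) = √41 = 6.403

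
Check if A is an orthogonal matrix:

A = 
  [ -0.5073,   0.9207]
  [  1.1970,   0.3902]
No

AᵀA = 
  [  1.6902,   0]
  [  0,   0.9999]
≠ I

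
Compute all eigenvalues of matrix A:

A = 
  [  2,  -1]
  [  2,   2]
λ = 2 + i√2, 2 - i√2  (≈ 2 + 1.414i, 2 - 1.414i)

tr(A) = 4, det(A) = 6
Characteristic polynomial: λ² - tr(A)λ + det(A) = λ² - 4λ + 6
λ² - 4λ + 6 = 0  ⇒  λ = (4 ± √((-4)² - 4·(6)))/2 = (4 ± √(-8))/2
  = 2 + i√2,  2 - i√2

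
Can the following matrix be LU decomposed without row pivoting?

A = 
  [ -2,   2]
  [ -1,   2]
Yes.
A[1,1] = -2 ≠ 0, so Gaussian elimination proceeds without a row swap: multiplier ℓ₂₁ = (-1)/(-2) = 1/2, and U[2,2] = 2 - (1/2)(2) = 1.
L = 
  [  1,   0]
  [1/2,   1]
U = 
  [ -2,   2]
  [  0,   1]
Check row 2 of LU: [(1/2)(-2), (1/2)(2) + 1] = [-1, 2] = row 2 of A ✓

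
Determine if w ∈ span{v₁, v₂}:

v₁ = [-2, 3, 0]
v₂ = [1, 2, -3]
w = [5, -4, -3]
Yes

Form the augmented matrix and row-reduce:
[v₁|v₂|w] = 
  [ -2,   1,   5]
  [  3,   2,  -4]
  [  0,  -3,  -3]
R2 → R2 + (3/2)·R1
R3 → R3 + (6/7)·R2
REF = 
  [ -2,   1,   5]
  [  0, 7/2, 7/2]
  [  0,   0,   0]

No row of the form [0 0 | nonzero], so the system is consistent. Back-substitution gives c₁ = -2, c₂ = 1: w = (-2)·v₁ + (1)·v₂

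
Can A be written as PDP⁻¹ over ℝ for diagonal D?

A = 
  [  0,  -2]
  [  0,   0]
No

tr(A) = 0, det(A) = 0
Characteristic polynomial: λ² - tr(A)λ + det(A) = λ²
λ² = λ²
Eigenvalues: 0, 0
λ=0: alg. mult. = 2, geom. mult. = 2 - rank(A - (0)I) = 2 - 1 = 1
Sum of geometric multiplicities = 1 < n = 2, so there aren't enough independent eigenvectors.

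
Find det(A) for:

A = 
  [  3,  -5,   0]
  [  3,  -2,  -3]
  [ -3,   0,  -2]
Cofactor expansion along row 1:
det(A) = (3)·((-2)(-2) - (-3)(0)) - (-5)·((3)(-2) - (-3)(-3)) + (0)·((3)(0) - (-2)(-3))
  = (3)(4) - (-5)(-15) + (0)(-6)
  = -63

det(A) = -63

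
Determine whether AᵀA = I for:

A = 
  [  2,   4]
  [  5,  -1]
No

AᵀA = 
  [ 29,   3]
  [  3,  17]
≠ I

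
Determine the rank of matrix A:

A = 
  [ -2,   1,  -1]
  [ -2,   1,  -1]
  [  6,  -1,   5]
Row reduce:
R2 → R2 - (1)·R1
R3 → R3 + (3)·R1
Swap R2 ↔ R3
REF = 
  [ -2,   1,  -1]
  [  0,   2,   2]
  [  0,   0,   0]
Pivot columns: 1, 2 → 2 pivots.

rank(A) = 2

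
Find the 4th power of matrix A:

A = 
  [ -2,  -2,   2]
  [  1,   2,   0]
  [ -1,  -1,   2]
A² = A·A:
A²[1,1] = (-2)(-2) + (-2)(1) + (2)(-1) = 0
A²[1,2] = (-2)(-2) + (-2)(2) + (2)(-1) = -2
A²[1,3] = (-2)(2) + (-2)(0) + (2)(2) = 0
A²[2,1] = (1)(-2) + (2)(1) + (0)(-1) = 0
A²[2,2] = (1)(-2) + (2)(2) + (0)(-1) = 2
A²[2,3] = (1)(2) + (2)(0) + (0)(2) = 2
A²[3,1] = (-1)(-2) + (-1)(1) + (2)(-1) = -1
A²[3,2] = (-1)(-2) + (-1)(2) + (2)(-1) = -2
A²[3,3] = (-1)(2) + (-1)(0) + (2)(2) = 2
A² = 
  [  0,  -2,   0]
  [  0,   2,   2]
  [ -1,  -2,   2]

A^3 = A^2·A:
A^3[1,1] = (0)(-2) + (-2)(1) + (0)(-1) = -2
A^3[1,2] = (0)(-2) + (-2)(2) + (0)(-1) = -4
A^3[1,3] = (0)(2) + (-2)(0) + (0)(2) = 0
A^3[2,1] = (0)(-2) + (2)(1) + (2)(-1) = 0
A^3[2,2] = (0)(-2) + (2)(2) + (2)(-1) = 2
A^3[2,3] = (0)(2) + (2)(0) + (2)(2) = 4
A^3[3,1] = (-1)(-2) + (-2)(1) + (2)(-1) = -2
A^3[3,2] = (-1)(-2) + (-2)(2) + (2)(-1) = -4
A^3[3,3] = (-1)(2) + (-2)(0) + (2)(2) = 2
A^3 = 
  [ -2,  -4,   0]
  [  0,   2,   4]
  [ -2,  -4,   2]

A^4 = A^3·A:
A^4[1,1] = (-2)(-2) + (-4)(1) + (0)(-1) = 0
A^4[1,2] = (-2)(-2) + (-4)(2) + (0)(-1) = -4
A^4[1,3] = (-2)(2) + (-4)(0) + (0)(2) = -4
A^4[2,1] = (0)(-2) + (2)(1) + (4)(-1) = -2
A^4[2,2] = (0)(-2) + (2)(2) + (4)(-1) = 0
A^4[2,3] = (0)(2) + (2)(0) + (4)(2) = 8
A^4[3,1] = (-2)(-2) + (-4)(1) + (2)(-1) = -2
A^4[3,2] = (-2)(-2) + (-4)(2) + (2)(-1) = -6
A^4[3,3] = (-2)(2) + (-4)(0) + (2)(2) = 0
A^4 = 
  [  0,  -4,  -4]
  [ -2,   0,   8]
  [ -2,  -6,   0]

Therefore
A^4 = 
  [  0,  -4,  -4]
  [ -2,   0,   8]
  [ -2,  -6,   0]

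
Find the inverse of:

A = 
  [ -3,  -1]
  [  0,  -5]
det(A) = (-3)(-5) - (-1)(0) = 15
For a 2×2 matrix, A⁻¹ = (1/det(A)) · [[d, -b], [-c, a]]
    = (1/15) · [[-5, 1], [0, -3]]

A⁻¹ = 
  [-1/3, 1/15]
  [   0, -1/5]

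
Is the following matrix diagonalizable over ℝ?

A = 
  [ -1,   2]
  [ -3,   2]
No

tr(A) = 1, det(A) = 4
Characteristic polynomial: λ² - tr(A)λ + det(A) = λ² - λ + 4
λ² - λ + 4 = 0  ⇒  λ = (1 ± √((-1)² - 4·(4)))/2 = (1 ± √(-15))/2
  = (1 + i√15)/2,  (1 - i√15)/2
Eigenvalues: (1 + i√15)/2, (1 - i√15)/2  (≈ 0.5 + 1.936i, 0.5 - 1.936i)
Has complex eigenvalues (not diagonalizable over ℝ).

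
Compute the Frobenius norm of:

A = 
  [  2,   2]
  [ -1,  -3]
||A||_F = 4.243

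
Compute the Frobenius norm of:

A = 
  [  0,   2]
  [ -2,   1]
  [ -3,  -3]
||A||_F = 5.196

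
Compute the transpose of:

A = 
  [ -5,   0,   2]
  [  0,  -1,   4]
Aᵀ = 
  [ -5,   0]
  [  0,  -1]
  [  2,   4]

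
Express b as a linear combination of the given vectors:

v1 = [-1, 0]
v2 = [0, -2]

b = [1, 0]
c1 = -1, c2 = 0

b = -1·v1 + 0·v2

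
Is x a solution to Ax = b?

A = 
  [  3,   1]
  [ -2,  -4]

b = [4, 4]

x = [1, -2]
No

Ax = [1, 6] ≠ b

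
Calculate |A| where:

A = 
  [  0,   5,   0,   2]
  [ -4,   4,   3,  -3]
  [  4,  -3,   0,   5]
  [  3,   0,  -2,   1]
Cofactor expansion along row 1: det(A) = a₁₁M₁₁ - a₁₂M₁₂ + a₁₃M₁₃ - a₁₄M₁₄

M₁₁ = det[[4, 3, -3]; [-3, 0, 5]; [0, -2, 1]]
  = (4)·((0)(1) - (5)(-2)) - (3)·((-3)(1) - (5)(0)) + (-3)·((-3)(-2) - (0)(0))
  = (4)(10) - (3)(-3) + (-3)(6)
  = 31
M₁₂ = det[[-4, 3, -3]; [4, 0, 5]; [3, -2, 1]]
  = (-4)·((0)(1) - (5)(-2)) - (3)·((4)(1) - (5)(3)) + (-3)·((4)(-2) - (0)(3))
  = (-4)(10) - (3)(-11) + (-3)(-8)
  = 17
M₁₃ = det[[-4, 4, -3]; [4, -3, 5]; [3, 0, 1]]
  = (-4)·((-3)(1) - (5)(0)) - (4)·((4)(1) - (5)(3)) + (-3)·((4)(0) - (-3)(3))
  = (-4)(-3) - (4)(-11) + (-3)(9)
  = 29
M₁₄ = det[[-4, 4, 3]; [4, -3, 0]; [3, 0, -2]]
  = (-4)·((-3)(-2) - (0)(0)) - (4)·((4)(-2) - (0)(3)) + (3)·((4)(0) - (-3)(3))
  = (-4)(6) - (4)(-8) + (3)(9)
  = 35

det(A) = (0)(31) - (5)(17) + (0)(29) - (2)(35) = -155

det(A) = -155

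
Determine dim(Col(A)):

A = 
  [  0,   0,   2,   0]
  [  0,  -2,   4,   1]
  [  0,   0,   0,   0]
dim(Col(A)) = 2

Row reduce:
Swap R1 ↔ R2
REF = 
  [  0,  -2,   4,   1]
  [  0,   0,   2,   0]
  [  0,   0,   0,   0]
Pivot columns: 2, 3 → 2 pivots.
dim(Col(A)) = number of pivot columns = 2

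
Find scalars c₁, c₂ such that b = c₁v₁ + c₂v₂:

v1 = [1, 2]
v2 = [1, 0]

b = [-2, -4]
c1 = -2, c2 = 0

b = -2·v1 + 0·v2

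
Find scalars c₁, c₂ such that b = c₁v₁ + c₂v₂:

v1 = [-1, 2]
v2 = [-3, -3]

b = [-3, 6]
c1 = 3, c2 = 0

b = 3·v1 + 0·v2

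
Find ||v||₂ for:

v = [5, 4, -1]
6.481

||v||₂ = √((5)² + (4)² + (-1)²) = √42 = 6.481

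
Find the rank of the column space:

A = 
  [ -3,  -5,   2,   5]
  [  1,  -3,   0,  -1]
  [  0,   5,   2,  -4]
dim(Col(A)) = 3

Row reduce:
R2 → R2 + (1/3)·R1
R3 → R3 + (15/14)·R2
REF = 
  [   -3,    -5,     2,     5]
  [    0, -14/3,   2/3,   2/3]
  [    0,     0,  19/7, -23/7]
Pivot columns: 1, 2, 3 → 3 pivots.
dim(Col(A)) = number of pivot columns = 3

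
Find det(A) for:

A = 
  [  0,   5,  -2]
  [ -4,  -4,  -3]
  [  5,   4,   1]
Cofactor expansion along row 1:
det(A) = (0)·((-4)(1) - (-3)(4)) - (5)·((-4)(1) - (-3)(5)) + (-2)·((-4)(4) - (-4)(5))
  = (0)(8) - (5)(11) + (-2)(4)
  = -63

det(A) = -63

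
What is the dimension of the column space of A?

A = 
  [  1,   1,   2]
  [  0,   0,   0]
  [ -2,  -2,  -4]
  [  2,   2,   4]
Row reduce:
R3 → R3 + (2)·R1
R4 → R4 - (2)·R1
REF = 
  [  1,   1,   2]
  [  0,   0,   0]
  [  0,   0,   0]
  [  0,   0,   0]
Pivot columns: 1 → 1 pivot.
dim(Col(A)) = number of pivot columns = 1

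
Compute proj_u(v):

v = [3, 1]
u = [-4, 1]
v·u = (3)(-4) + (1)(1) = -11
u·u = (-4)² + (1)² = 17
proj_u(v) = (v·u / u·u) × u = (-11/17) × u

proj_u(v) = [44/17, -11/17]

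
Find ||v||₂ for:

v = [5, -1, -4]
6.481

||v||₂ = √((5)² + (-1)² + (-4)²) = √42 = 6.481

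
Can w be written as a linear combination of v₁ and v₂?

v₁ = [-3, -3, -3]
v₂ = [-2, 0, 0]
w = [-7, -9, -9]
Yes

Form the augmented matrix and row-reduce:
[v₁|v₂|w] = 
  [ -3,  -2,  -7]
  [ -3,   0,  -9]
  [ -3,   0,  -9]
R2 → R2 - (1)·R1
R3 → R3 - (1)·R1
R3 → R3 - (1)·R2
REF = 
  [ -3,  -2,  -7]
  [  0,   2,  -2]
  [  0,   0,   0]

No row of the form [0 0 | nonzero], so the system is consistent. Back-substitution gives c₁ = 3, c₂ = -1: w = (3)·v₁ + (-1)·v₂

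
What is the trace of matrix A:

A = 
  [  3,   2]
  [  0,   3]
6

tr(A) = 3 + 3 = 6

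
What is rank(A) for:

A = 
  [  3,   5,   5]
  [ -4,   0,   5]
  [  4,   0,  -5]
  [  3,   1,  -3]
rank(A) = 3

Row reduce:
R2 → R2 + (4/3)·R1
R3 → R3 - (4/3)·R1
R4 → R4 - (1)·R1
R3 → R3 + (1)·R2
R4 → R4 + (3/5)·R2
Swap R3 ↔ R4
REF = 
  [   3,    5,    5]
  [   0, 20/3, 35/3]
  [   0,    0,   -1]
  [   0,    0,    0]
Pivot columns: 1, 2, 3 → 3 pivots.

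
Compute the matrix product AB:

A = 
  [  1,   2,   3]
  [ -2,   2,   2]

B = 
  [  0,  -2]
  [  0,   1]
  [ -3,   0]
A is 2×3 and B is 3×2, so AB is 2×2. Each entry is (row of A)·(column of B):
AB[1,1] = (1)(0) + (2)(0) + (3)(-3) = -9
AB[1,2] = (1)(-2) + (2)(1) + (3)(0) = 0
AB[2,1] = (-2)(0) + (2)(0) + (2)(-3) = -6
AB[2,2] = (-2)(-2) + (2)(1) + (2)(0) = 6

AB = 
  [ -9,   0]
  [ -6,   6]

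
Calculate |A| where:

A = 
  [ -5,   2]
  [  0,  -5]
25

For a 2×2 matrix, det = ad - bc = (-5)(-5) - (2)(0) = 25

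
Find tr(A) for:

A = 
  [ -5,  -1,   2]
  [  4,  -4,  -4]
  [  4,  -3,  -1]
-10

tr(A) = -5 + -4 + -1 = -10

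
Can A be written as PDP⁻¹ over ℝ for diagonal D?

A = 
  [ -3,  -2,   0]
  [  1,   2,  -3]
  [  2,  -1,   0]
No

Characteristic polynomial: det(λI - A) = λ³ + λ² - 7λ - 21
By the rational root theorem any rational root is an integer dividing 21; none of those is a root, so p(λ) has no rational roots and hence (being an irreducible cubic) no repeated roots.
Discriminant of the cubic: Δ = -7756
Δ < 0 ⇒ one real eigenvalue and a complex-conjugate pair: λ ≈ 3.213, -2.106 + 1.449i, -2.106 - 1.449i
Has complex eigenvalues (not diagonalizable over ℝ).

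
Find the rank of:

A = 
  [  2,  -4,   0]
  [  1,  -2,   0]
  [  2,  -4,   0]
Row reduce:
R2 → R2 - (1/2)·R1
R3 → R3 - (1)·R1
REF = 
  [  2,  -4,   0]
  [  0,   0,   0]
  [  0,   0,   0]
Pivot columns: 1 → 1 pivot.

rank(A) = 1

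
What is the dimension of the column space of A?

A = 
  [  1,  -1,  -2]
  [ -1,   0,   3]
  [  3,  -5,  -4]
Row reduce:
R2 → R2 + (1)·R1
R3 → R3 - (3)·R1
R3 → R3 - (2)·R2
REF = 
  [  1,  -1,  -2]
  [  0,  -1,   1]
  [  0,   0,   0]
Pivot columns: 1, 2 → 2 pivots.
dim(Col(A)) = number of pivot columns = 2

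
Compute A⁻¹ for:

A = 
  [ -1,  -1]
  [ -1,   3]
det(A) = (-1)(3) - (-1)(-1) = -4
For a 2×2 matrix, A⁻¹ = (1/det(A)) · [[d, -b], [-c, a]]
    = (-1/4) · [[3, 1], [1, -1]]

A⁻¹ = 
  [-3/4, -1/4]
  [-1/4,  1/4]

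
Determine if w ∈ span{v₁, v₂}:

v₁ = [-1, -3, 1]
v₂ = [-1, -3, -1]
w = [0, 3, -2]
No

Form the augmented matrix and row-reduce:
[v₁|v₂|w] = 
  [ -1,  -1,   0]
  [ -3,  -3,   3]
  [  1,  -1,  -2]
R2 → R2 - (3)·R1
R3 → R3 + (1)·R1
Swap R2 ↔ R3
REF = 
  [ -1,  -1,   0]
  [  0,  -2,  -2]
  [  0,   0,   3]

Row 3 reads [0 0 | 3], i.e. 0 = 3, so the system is inconsistent and w ∉ span{v₁, v₂}.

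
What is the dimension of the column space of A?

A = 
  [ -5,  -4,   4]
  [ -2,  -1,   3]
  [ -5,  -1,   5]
dim(Col(A)) = 3

Row reduce:
R2 → R2 - (2/5)·R1
R3 → R3 - (1)·R1
R3 → R3 - (5)·R2
REF = 
  [ -5,  -4,   4]
  [  0, 3/5, 7/5]
  [  0,   0,  -6]
Pivot columns: 1, 2, 3 → 3 pivots.
dim(Col(A)) = number of pivot columns = 3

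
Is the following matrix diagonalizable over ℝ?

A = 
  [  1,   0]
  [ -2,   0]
Yes

tr(A) = 1, det(A) = 0
Characteristic polynomial: λ² - tr(A)λ + det(A) = λ² - λ
λ² - λ = λ(λ - 1)
Eigenvalues: 1, 0
λ=0: alg. mult. = 1, geom. mult. = 2 - rank(A - (0)I) = 2 - 1 = 1
λ=1: alg. mult. = 1, geom. mult. = 2 - rank(A - (1)I) = 2 - 1 = 1
Sum of geometric multiplicities equals n, so A has n independent eigenvectors.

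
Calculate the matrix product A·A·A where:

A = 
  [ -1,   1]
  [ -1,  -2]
A^3 = 
  [  3,   6]
  [ -6,  -3]

A² = A·A:
A²[1,1] = (-1)(-1) + (1)(-1) = 0
A²[1,2] = (-1)(1) + (1)(-2) = -3
A²[2,1] = (-1)(-1) + (-2)(-1) = 3
A²[2,2] = (-1)(1) + (-2)(-2) = 3
A² = 
  [  0,  -3]
  [  3,   3]

A^3 = A^2·A:
A^3[1,1] = (0)(-1) + (-3)(-1) = 3
A^3[1,2] = (0)(1) + (-3)(-2) = 6
A^3[2,1] = (3)(-1) + (3)(-1) = -6
A^3[2,2] = (3)(1) + (3)(-2) = -3
A^3 = 
  [  3,   6]
  [ -6,  -3]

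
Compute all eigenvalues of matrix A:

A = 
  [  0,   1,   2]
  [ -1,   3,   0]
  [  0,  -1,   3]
λ = 1, (5 + √5)/2, (5 - √5)/2  (≈ 1, 3.618, 1.382)

Characteristic polynomial: det(λI - A) = λ³ - 6λ² + 10λ - 5
Testing integer divisors of the constant term: p(1) = 0, so (λ - 1) is a factor:
p(λ) = (λ - 1)(λ² - 5λ + 5)
λ² - 5λ + 5 = 0  ⇒  λ = (5 ± √((-5)² - 4·(5)))/2 = (5 ± √(5))/2
  = (5 + √5)/2,  (5 - √5)/2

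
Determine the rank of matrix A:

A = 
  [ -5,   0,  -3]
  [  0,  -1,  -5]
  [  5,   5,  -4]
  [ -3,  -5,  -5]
rank(A) = 3

Row reduce:
R3 → R3 + (1)·R1
R4 → R4 - (3/5)·R1
R3 → R3 + (5)·R2
R4 → R4 - (5)·R2
R4 → R4 + (109/160)·R3
REF = 
  [ -5,   0,  -3]
  [  0,  -1,  -5]
  [  0,   0, -32]
  [  0,   0,   0]
Pivot columns: 1, 2, 3 → 3 pivots.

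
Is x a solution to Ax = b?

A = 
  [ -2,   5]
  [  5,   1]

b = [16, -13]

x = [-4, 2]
No

Ax = [18, -18] ≠ b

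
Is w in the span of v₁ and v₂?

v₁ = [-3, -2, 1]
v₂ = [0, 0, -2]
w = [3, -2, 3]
No

Form the augmented matrix and row-reduce:
[v₁|v₂|w] = 
  [ -3,   0,   3]
  [ -2,   0,  -2]
  [  1,  -2,   3]
R2 → R2 - (2/3)·R1
R3 → R3 + (1/3)·R1
Swap R2 ↔ R3
REF = 
  [ -3,   0,   3]
  [  0,  -2,   4]
  [  0,   0,  -4]

Row 3 reads [0 0 | -4], i.e. 0 = -4, so the system is inconsistent and w ∉ span{v₁, v₂}.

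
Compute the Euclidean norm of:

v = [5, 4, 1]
6.481

||v||₂ = √((5)² + (4)² + (1)²) = √42 = 6.481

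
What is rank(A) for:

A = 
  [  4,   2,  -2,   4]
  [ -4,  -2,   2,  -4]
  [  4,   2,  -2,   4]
rank(A) = 1

Row reduce:
R2 → R2 + (1)·R1
R3 → R3 - (1)·R1
REF = 
  [  4,   2,  -2,   4]
  [  0,   0,   0,   0]
  [  0,   0,   0,   0]
Pivot columns: 1 → 1 pivot.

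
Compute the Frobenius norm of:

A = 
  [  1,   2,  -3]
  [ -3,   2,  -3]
||A||_F = 6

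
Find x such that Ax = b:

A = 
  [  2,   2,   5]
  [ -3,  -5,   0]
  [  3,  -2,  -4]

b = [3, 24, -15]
Row reduce the augmented matrix [A|b]:
R2 → R2 + (3/2)·R1
R3 → R3 - (3/2)·R1
R3 → R3 - (5/2)·R2
REF = 
  [     2,      2,      5,      3]
  [     0,     -2,   15/2,   57/2]
  [     0,      0, -121/4, -363/4]

Back-substitution:
x₃ = (-363/4) / (-121/4) = 3
x₂ = (57/2 - (15/2)(3)) / (-2) = -3
x₁ = (3 - (2)(-3) - (5)(3)) / 2 = -3

x = [-3, -3, 3]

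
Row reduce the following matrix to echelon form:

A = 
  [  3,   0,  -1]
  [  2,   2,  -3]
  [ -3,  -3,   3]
Row operations:
R2 → R2 - (2/3)·R1
R3 → R3 + (1)·R1
R3 → R3 + (3/2)·R2

Resulting echelon form:
REF = 
  [   3,    0,   -1]
  [   0,    2, -7/3]
  [   0,    0, -3/2]

Rank = 3 (number of non-zero pivot rows).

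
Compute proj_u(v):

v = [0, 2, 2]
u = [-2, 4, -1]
proj_u(v) = [-4/7, 8/7, -2/7]

v·u = (0)(-2) + (2)(4) + (2)(-1) = 6
u·u = (-2)² + (4)² + (-1)² = 21
proj_u(v) = (v·u / u·u) × u = (6/21) × u = (2/7) × u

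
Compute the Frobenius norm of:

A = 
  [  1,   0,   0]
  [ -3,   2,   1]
||A||_F = 3.873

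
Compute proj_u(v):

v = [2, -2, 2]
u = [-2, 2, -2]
proj_u(v) = [2, -2, 2]

v·u = (2)(-2) + (-2)(2) + (2)(-2) = -12
u·u = (-2)² + (2)² + (-2)² = 12
proj_u(v) = (v·u / u·u) × u = (-12/12) × u = (-1) × u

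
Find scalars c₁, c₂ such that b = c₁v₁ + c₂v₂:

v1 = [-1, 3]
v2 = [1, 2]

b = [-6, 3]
c1 = 3, c2 = -3

b = 3·v1 + -3·v2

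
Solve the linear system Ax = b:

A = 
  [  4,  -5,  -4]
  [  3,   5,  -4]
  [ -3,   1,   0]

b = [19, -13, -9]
x = [2, -3, 1]

Row reduce the augmented matrix [A|b]:
R2 → R2 - (3/4)·R1
R3 → R3 + (3/4)·R1
R3 → R3 + (11/35)·R2
REF = 
  [      4,      -5,      -4,      19]
  [      0,    35/4,      -1,  -109/4]
  [      0,       0, -116/35, -116/35]

Back-substitution:
x₃ = (-116/35) / (-116/35) = 1
x₂ = (-109/4 - (-1)(1)) / (35/4) = -3
x₁ = (19 - (-5)(-3) - (-4)(1)) / 4 = 2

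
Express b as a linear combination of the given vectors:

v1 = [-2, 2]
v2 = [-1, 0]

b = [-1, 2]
c1 = 1, c2 = -1

b = 1·v1 + -1·v2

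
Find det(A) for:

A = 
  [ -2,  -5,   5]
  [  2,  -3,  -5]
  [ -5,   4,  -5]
-280

Cofactor expansion along row 1:
det(A) = (-2)·((-3)(-5) - (-5)(4)) - (-5)·((2)(-5) - (-5)(-5)) + (5)·((2)(4) - (-3)(-5))
  = (-2)(35) - (-5)(-35) + (5)(-7)
  = -280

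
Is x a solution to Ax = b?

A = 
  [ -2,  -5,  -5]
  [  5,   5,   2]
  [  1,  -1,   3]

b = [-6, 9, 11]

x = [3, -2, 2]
Yes

Ax = [-6, 9, 11] = b ✓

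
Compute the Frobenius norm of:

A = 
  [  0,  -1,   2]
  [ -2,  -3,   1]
||A||_F = 4.359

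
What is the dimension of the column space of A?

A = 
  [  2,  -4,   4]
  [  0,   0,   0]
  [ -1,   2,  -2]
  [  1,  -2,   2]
Row reduce:
R3 → R3 + (1/2)·R1
R4 → R4 - (1/2)·R1
REF = 
  [  2,  -4,   4]
  [  0,   0,   0]
  [  0,   0,   0]
  [  0,   0,   0]
Pivot columns: 1 → 1 pivot.
dim(Col(A)) = number of pivot columns = 1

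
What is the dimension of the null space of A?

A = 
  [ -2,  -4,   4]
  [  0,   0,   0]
nullity(A) = 2

Row reduce:
(no row operations needed)
REF = 
  [ -2,  -4,   4]
  [  0,   0,   0]
Pivot columns: 1 → 1 pivot.
rank(A) = 1, so nullity(A) = 3 - 1 = 2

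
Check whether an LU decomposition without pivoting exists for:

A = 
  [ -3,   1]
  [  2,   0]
Yes.
A[1,1] = -3 ≠ 0, so Gaussian elimination proceeds without a row swap: multiplier ℓ₂₁ = (2)/(-3) = -2/3, and U[2,2] = 0 - (-2/3)(1) = 2/3.
L = 
  [   1,    0]
  [-2/3,    1]
U = 
  [ -3,   1]
  [  0, 2/3]
Check row 2 of LU: [(-2/3)(-3), (-2/3)(1) + (2/3)] = [2, 0] = row 2 of A ✓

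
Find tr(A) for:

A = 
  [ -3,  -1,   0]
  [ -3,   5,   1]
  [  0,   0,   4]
6

tr(A) = -3 + 5 + 4 = 6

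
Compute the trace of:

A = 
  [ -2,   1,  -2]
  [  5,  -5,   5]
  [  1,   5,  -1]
-8

tr(A) = -2 + -5 + -1 = -8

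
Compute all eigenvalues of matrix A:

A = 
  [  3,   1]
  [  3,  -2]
tr(A) = 1, det(A) = -9
Characteristic polynomial: λ² - tr(A)λ + det(A) = λ² - λ - 9
λ² - λ - 9 = 0  ⇒  λ = (1 ± √((-1)² - 4·(-9)))/2 = (1 ± √(37))/2
  = (1 + √37)/2,  (1 - √37)/2

λ = (1 + √37)/2, (1 - √37)/2  (≈ 3.541, -2.541)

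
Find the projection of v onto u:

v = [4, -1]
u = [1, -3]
proj_u(v) = [7/10, -21/10]

v·u = (4)(1) + (-1)(-3) = 7
u·u = (1)² + (-3)² = 10
proj_u(v) = (v·u / u·u) × u = (7/10) × u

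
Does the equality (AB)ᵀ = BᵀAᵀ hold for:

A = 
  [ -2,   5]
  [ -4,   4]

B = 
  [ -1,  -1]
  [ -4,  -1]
Yes

(AB)ᵀ = 
  [-18, -12]
  [ -3,   0]

BᵀAᵀ = 
  [-18, -12]
  [ -3,   0]

Both sides are equal — this is the standard identity (AB)ᵀ = BᵀAᵀ, which holds for all A, B.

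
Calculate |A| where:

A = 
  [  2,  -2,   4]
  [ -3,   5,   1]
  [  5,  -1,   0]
-96

Cofactor expansion along row 1:
det(A) = (2)·((5)(0) - (1)(-1)) - (-2)·((-3)(0) - (1)(5)) + (4)·((-3)(-1) - (5)(5))
  = (2)(1) - (-2)(-5) + (4)(-22)
  = -96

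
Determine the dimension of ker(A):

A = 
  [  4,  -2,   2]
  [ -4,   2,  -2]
nullity(A) = 2

Row reduce:
R2 → R2 + (1)·R1
REF = 
  [  4,  -2,   2]
  [  0,   0,   0]
Pivot columns: 1 → 1 pivot.
rank(A) = 1, so nullity(A) = 3 - 1 = 2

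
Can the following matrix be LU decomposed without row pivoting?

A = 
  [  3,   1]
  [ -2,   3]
Yes.
A[1,1] = 3 ≠ 0, so Gaussian elimination proceeds without a row swap: multiplier ℓ₂₁ = (-2)/(3) = -2/3, and U[2,2] = 3 - (-2/3)(1) = 11/3.
L = 
  [   1,    0]
  [-2/3,    1]
U = 
  [   3,    1]
  [   0, 11/3]
Check row 2 of LU: [(-2/3)(3), (-2/3)(1) + (11/3)] = [-2, 3] = row 2 of A ✓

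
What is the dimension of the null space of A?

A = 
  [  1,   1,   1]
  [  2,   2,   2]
nullity(A) = 2

Row reduce:
R2 → R2 - (2)·R1
REF = 
  [  1,   1,   1]
  [  0,   0,   0]
Pivot columns: 1 → 1 pivot.
rank(A) = 1, so nullity(A) = 3 - 1 = 2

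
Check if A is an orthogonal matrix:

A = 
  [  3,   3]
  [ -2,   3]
No

AᵀA = 
  [ 13,   3]
  [  3,  18]
≠ I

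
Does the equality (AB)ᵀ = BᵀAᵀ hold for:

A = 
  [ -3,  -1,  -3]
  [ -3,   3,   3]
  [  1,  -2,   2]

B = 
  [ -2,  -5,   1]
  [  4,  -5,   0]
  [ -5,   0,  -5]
Yes

(AB)ᵀ = 
  [ 17,   3, -20]
  [ 20,   0,   5]
  [ 12, -18,  -9]

BᵀAᵀ = 
  [ 17,   3, -20]
  [ 20,   0,   5]
  [ 12, -18,  -9]

Both sides are equal — this is the standard identity (AB)ᵀ = BᵀAᵀ, which holds for all A, B.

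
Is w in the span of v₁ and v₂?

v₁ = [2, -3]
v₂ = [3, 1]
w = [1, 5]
Yes

Form the augmented matrix and row-reduce:
[v₁|v₂|w] = 
  [  2,   3,   1]
  [ -3,   1,   5]
R2 → R2 + (3/2)·R1
REF = 
  [   2,    3,    1]
  [   0, 11/2, 13/2]

No row of the form [0 0 | nonzero], so the system is consistent. Back-substitution gives c₁ = -14/11, c₂ = 13/11: w = (-14/11)·v₁ + (13/11)·v₂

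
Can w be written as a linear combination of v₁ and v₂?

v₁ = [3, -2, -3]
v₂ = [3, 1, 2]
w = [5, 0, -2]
No

Form the augmented matrix and row-reduce:
[v₁|v₂|w] = 
  [  3,   3,   5]
  [ -2,   1,   0]
  [ -3,   2,  -2]
R2 → R2 + (2/3)·R1
R3 → R3 + (1)·R1
R3 → R3 - (5/3)·R2
REF = 
  [    3,     3,     5]
  [    0,     3,  10/3]
  [    0,     0, -23/9]

Row 3 reads [0 0 | -23/9], i.e. 0 = -23/9, so the system is inconsistent and w ∉ span{v₁, v₂}.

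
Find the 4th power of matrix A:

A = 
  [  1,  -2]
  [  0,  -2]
A² = A·A:
A²[1,1] = (1)(1) + (-2)(0) = 1
A²[1,2] = (1)(-2) + (-2)(-2) = 2
A²[2,1] = (0)(1) + (-2)(0) = 0
A²[2,2] = (0)(-2) + (-2)(-2) = 4
A² = 
  [  1,   2]
  [  0,   4]

A^3 = A^2·A:
A^3[1,1] = (1)(1) + (2)(0) = 1
A^3[1,2] = (1)(-2) + (2)(-2) = -6
A^3[2,1] = (0)(1) + (4)(0) = 0
A^3[2,2] = (0)(-2) + (4)(-2) = -8
A^3 = 
  [  1,  -6]
  [  0,  -8]

A^4 = A^3·A:
A^4[1,1] = (1)(1) + (-6)(0) = 1
A^4[1,2] = (1)(-2) + (-6)(-2) = 10
A^4[2,1] = (0)(1) + (-8)(0) = 0
A^4[2,2] = (0)(-2) + (-8)(-2) = 16
A^4 = 
  [  1,  10]
  [  0,  16]

Therefore
A^4 = 
  [  1,  10]
  [  0,  16]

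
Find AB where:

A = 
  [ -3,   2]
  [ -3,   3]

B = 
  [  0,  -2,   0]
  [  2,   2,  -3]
AB = 
  [  4,  10,  -6]
  [  6,  12,  -9]

A is 2×2 and B is 2×3, so AB is 2×3. Each entry is (row of A)·(column of B):
AB[1,1] = (-3)(0) + (2)(2) = 4
AB[1,2] = (-3)(-2) + (2)(2) = 10
AB[1,3] = (-3)(0) + (2)(-3) = -6
AB[2,1] = (-3)(0) + (3)(2) = 6
AB[2,2] = (-3)(-2) + (3)(2) = 12
AB[2,3] = (-3)(0) + (3)(-3) = -9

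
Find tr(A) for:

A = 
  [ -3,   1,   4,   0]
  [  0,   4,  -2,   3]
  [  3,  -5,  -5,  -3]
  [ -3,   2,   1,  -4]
-8

tr(A) = -3 + 4 + -5 + -4 = -8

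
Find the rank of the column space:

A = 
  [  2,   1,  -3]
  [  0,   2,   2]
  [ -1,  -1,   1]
Row reduce:
R3 → R3 + (1/2)·R1
R3 → R3 + (1/4)·R2
REF = 
  [  2,   1,  -3]
  [  0,   2,   2]
  [  0,   0,   0]
Pivot columns: 1, 2 → 2 pivots.
dim(Col(A)) = number of pivot columns = 2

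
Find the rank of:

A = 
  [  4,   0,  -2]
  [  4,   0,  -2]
Row reduce:
R2 → R2 - (1)·R1
REF = 
  [  4,   0,  -2]
  [  0,   0,   0]
Pivot columns: 1 → 1 pivot.

rank(A) = 1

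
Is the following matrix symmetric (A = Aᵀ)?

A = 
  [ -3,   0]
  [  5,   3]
No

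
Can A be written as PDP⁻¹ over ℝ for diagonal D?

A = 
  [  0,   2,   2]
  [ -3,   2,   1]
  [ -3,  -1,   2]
No

Characteristic polynomial: det(λI - A) = λ³ - 4λ² + 17λ - 24
By the rational root theorem any rational root is an integer dividing 24; none of those is a root, so p(λ) has no rational roots and hence (being an irreducible cubic) no repeated roots.
Discriminant of the cubic: Δ = -7348
Δ < 0 ⇒ one real eigenvalue and a complex-conjugate pair: λ ≈ 1.079 + 3.444i, 1.079 - 3.444i, 1.843
Has complex eigenvalues (not diagonalizable over ℝ).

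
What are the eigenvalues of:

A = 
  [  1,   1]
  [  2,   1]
λ = 1 + √2, 1 - √2  (≈ 2.414, -0.4142)

tr(A) = 2, det(A) = -1
Characteristic polynomial: λ² - tr(A)λ + det(A) = λ² - 2λ - 1
λ² - 2λ - 1 = 0  ⇒  λ = (2 ± √((-2)² - 4·(-1)))/2 = (2 ± √(8))/2
  = 1 + √2,  1 - √2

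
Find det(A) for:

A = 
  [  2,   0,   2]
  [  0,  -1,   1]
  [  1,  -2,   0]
6

Cofactor expansion along row 1:
det(A) = (2)·((-1)(0) - (1)(-2)) - (0)·((0)(0) - (1)(1)) + (2)·((0)(-2) - (-1)(1))
  = (2)(2) - (0)(-1) + (2)(1)
  = 6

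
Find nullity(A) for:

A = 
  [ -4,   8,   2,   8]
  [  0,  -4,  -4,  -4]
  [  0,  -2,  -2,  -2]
nullity(A) = 2

Row reduce:
R3 → R3 - (1/2)·R2
REF = 
  [ -4,   8,   2,   8]
  [  0,  -4,  -4,  -4]
  [  0,   0,   0,   0]
Pivot columns: 1, 2 → 2 pivots.
rank(A) = 2, so nullity(A) = 4 - 2 = 2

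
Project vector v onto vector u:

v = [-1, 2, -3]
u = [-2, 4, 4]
proj_u(v) = [1/9, -2/9, -2/9]

v·u = (-1)(-2) + (2)(4) + (-3)(4) = -2
u·u = (-2)² + (4)² + (4)² = 36
proj_u(v) = (v·u / u·u) × u = (-2/36) × u = (-1/18) × u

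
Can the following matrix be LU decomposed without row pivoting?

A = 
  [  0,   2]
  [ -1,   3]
No.
A[1,1] = 0 but A[2,1] = -1 ≠ 0. Any LU with L unit lower triangular has (LU)[1,1] = U[1,1] and (LU)[2,1] = L[2,1]·U[1,1]; matching A forces U[1,1] = 0, which then forces (LU)[2,1] = 0 ≠ -1. A row swap (pivoting) is required.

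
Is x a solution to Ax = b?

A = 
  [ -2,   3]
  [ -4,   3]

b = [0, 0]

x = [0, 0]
Yes

Ax = [0, 0] = b ✓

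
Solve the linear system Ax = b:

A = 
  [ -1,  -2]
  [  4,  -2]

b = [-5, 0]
x = [1, 2]

Row reduce the augmented matrix [A|b]:
R2 → R2 + (4)·R1
REF = 
  [ -1,  -2,  -5]
  [  0, -10, -20]

Back-substitution:
x₂ = (-20) / (-10) = 2
x₁ = (-5 - (-2)(2)) / (-1) = 1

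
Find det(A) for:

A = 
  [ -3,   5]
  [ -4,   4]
8

For a 2×2 matrix, det = ad - bc = (-3)(4) - (5)(-4) = 8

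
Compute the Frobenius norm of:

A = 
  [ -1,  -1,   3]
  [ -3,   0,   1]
||A||_F = 4.583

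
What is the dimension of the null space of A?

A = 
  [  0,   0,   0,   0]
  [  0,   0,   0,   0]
nullity(A) = 4

Row reduce:
(no row operations needed)
REF = 
  [  0,   0,   0,   0]
  [  0,   0,   0,   0]
Pivot columns: none → 0 pivots.
rank(A) = 0, so nullity(A) = 4 - 0 = 4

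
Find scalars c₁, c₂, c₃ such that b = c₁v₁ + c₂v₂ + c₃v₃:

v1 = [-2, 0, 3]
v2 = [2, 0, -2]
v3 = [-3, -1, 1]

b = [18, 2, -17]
c1 = -3, c2 = 3, c3 = -2

b = -3·v1 + 3·v2 + -2·v3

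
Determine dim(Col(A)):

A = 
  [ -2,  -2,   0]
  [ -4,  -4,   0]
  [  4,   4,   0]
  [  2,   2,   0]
Row reduce:
R2 → R2 - (2)·R1
R3 → R3 + (2)·R1
R4 → R4 + (1)·R1
REF = 
  [ -2,  -2,   0]
  [  0,   0,   0]
  [  0,   0,   0]
  [  0,   0,   0]
Pivot columns: 1 → 1 pivot.
dim(Col(A)) = number of pivot columns = 1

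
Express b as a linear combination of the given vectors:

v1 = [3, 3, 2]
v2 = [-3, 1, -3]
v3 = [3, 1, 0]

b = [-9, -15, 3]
c1 = -3, c2 = -3, c3 = -3

b = -3·v1 + -3·v2 + -3·v3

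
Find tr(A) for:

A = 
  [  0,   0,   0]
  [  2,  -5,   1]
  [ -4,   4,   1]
-4

tr(A) = 0 + -5 + 1 = -4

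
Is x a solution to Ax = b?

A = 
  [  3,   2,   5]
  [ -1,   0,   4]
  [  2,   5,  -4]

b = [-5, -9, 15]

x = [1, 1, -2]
Yes

Ax = [-5, -9, 15] = b ✓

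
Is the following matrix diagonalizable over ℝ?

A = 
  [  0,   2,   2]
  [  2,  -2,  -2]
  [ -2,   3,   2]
No

Characteristic polynomial: det(λI - A) = λ³ + 2λ - 4
By the rational root theorem any rational root is an integer dividing 4; none of those is a root, so p(λ) has no rational roots and hence (being an irreducible cubic) no repeated roots.
Discriminant of the cubic: Δ = -464
Δ < 0 ⇒ one real eigenvalue and a complex-conjugate pair: λ ≈ -0.5898 + 1.745i, -0.5898 - 1.745i, 1.18
Has complex eigenvalues (not diagonalizable over ℝ).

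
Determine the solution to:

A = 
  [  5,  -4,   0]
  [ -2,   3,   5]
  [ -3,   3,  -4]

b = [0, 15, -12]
Row reduce the augmented matrix [A|b]:
R2 → R2 + (2/5)·R1
R3 → R3 + (3/5)·R1
R3 → R3 - (3/7)·R2
REF = 
  [     5,     -4,      0,      0]
  [     0,    7/5,      5,     15]
  [     0,      0,  -43/7, -129/7]

Back-substitution:
x₃ = (-129/7) / (-43/7) = 3
x₂ = (15 - (5)(3)) / (7/5) = 0
x₁ = (0 - (-4)(0) - (0)(3)) / 5 = 0

x = [0, 0, 3]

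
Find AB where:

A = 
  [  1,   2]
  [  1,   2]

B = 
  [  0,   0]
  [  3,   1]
A is 2×2 and B is 2×2, so AB is 2×2. Each entry is (row of A)·(column of B):
AB[1,1] = (1)(0) + (2)(3) = 6
AB[1,2] = (1)(0) + (2)(1) = 2
AB[2,1] = (1)(0) + (2)(3) = 6
AB[2,2] = (1)(0) + (2)(1) = 2

AB = 
  [  6,   2]
  [  6,   2]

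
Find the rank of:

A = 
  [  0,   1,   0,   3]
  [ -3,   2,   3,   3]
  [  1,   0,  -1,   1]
Row reduce:
Swap R1 ↔ R2
R3 → R3 + (1/3)·R1
R3 → R3 - (2/3)·R2
REF = 
  [ -3,   2,   3,   3]
  [  0,   1,   0,   3]
  [  0,   0,   0,   0]
Pivot columns: 1, 2 → 2 pivots.

rank(A) = 2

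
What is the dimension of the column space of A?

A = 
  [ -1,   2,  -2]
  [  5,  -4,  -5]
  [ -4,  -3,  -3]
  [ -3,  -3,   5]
dim(Col(A)) = 3

Row reduce:
R2 → R2 + (5)·R1
R3 → R3 - (4)·R1
R4 → R4 - (3)·R1
R3 → R3 + (11/6)·R2
R4 → R4 + (3/2)·R2
R4 → R4 - (23/45)·R3
REF = 
  [   -1,     2,    -2]
  [    0,     6,   -15]
  [    0,     0, -45/2]
  [    0,     0,     0]
Pivot columns: 1, 2, 3 → 3 pivots.
dim(Col(A)) = number of pivot columns = 3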